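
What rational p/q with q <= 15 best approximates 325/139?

Expand x = 325/139 as a continued fraction with the Euclidean algorithm:
  325 = 2*139 + 47, so a_0 = 2.
  139 = 2*47 + 45, so a_1 = 2.
  47 = 1*45 + 2, so a_2 = 1.
  45 = 22*2 + 1, so a_3 = 22.
  2 = 2*1 + 0, so a_4 = 2.
so x = [2; 2, 1, 22, 2].
Convergents (p_i = a_i*p_{i-1} + p_{i-2}, q_i = a_i*q_{i-1} + q_{i-2} with p_{-2}=0, p_{-1}=1, q_{-2}=1, q_{-1}=0), until the denominator exceeds 15:
  i=0: a_0=2, p_0 = 2*1 + 0 = 2, q_0 = 2*0 + 1 = 1.
  i=1: a_1=2, p_1 = 2*2 + 1 = 5, q_1 = 2*1 + 0 = 2.
  i=2: a_2=1, p_2 = 1*5 + 2 = 7, q_2 = 1*2 + 1 = 3.
  i=3: a_3=22, p_3 = 22*7 + 5 = 159, q_3 = 22*3 + 2 = 68.
q_3 = 68 > 15, so the last convergent with denominator <= 15 is p_2/q_2 = 7/3.
The closest fraction with denominator <= 15 is either p_2/q_2 or the intermediate fraction (k*p_2 + p_1)/(k*q_2 + q_1) with the largest k >= 1 whose denominator stays <= 15; these approach x as k grows, and every other convergent or intermediate fraction in range is farther away.
Largest k: floor((15 - q_1)/q_2) = floor((15 - 2)/3) = 4.
That gives (4*7 + 5)/(4*3 + 2) = 33/14.
Compare the errors: |x - 7/3| = |325*3 - 7*139|/(139*3) = 2/417, and |x - 33/14| = |325*14 - 33*139|/(139*14) = 37/1946.
Cross-multiplying, 2*1946 = 3892 < 15429 = 37*417, so 2/417 is smaller: the convergent 7/3 is closer to x than 33/14.

7/3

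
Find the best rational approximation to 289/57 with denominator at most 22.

Expand x = 289/57 as a continued fraction with the Euclidean algorithm:
  289 = 5*57 + 4, so a_0 = 5.
  57 = 14*4 + 1, so a_1 = 14.
  4 = 4*1 + 0, so a_2 = 4.
so x = [5; 14, 4].
Convergents (p_i = a_i*p_{i-1} + p_{i-2}, q_i = a_i*q_{i-1} + q_{i-2} with p_{-2}=0, p_{-1}=1, q_{-2}=1, q_{-1}=0), until the denominator exceeds 22:
  i=0: a_0=5, p_0 = 5*1 + 0 = 5, q_0 = 5*0 + 1 = 1.
  i=1: a_1=14, p_1 = 14*5 + 1 = 71, q_1 = 14*1 + 0 = 14.
  i=2: a_2=4, p_2 = 4*71 + 5 = 289, q_2 = 4*14 + 1 = 57.
q_2 = 57 > 22, so the last convergent with denominator <= 22 is p_1/q_1 = 71/14.
The closest fraction with denominator <= 22 is either p_1/q_1 or the intermediate fraction (k*p_1 + p_0)/(k*q_1 + q_0) with the largest k >= 1 whose denominator stays <= 22; these approach x as k grows, and every other convergent or intermediate fraction in range is farther away.
Largest k: floor((22 - q_0)/q_1) = floor((22 - 1)/14) = 1.
That gives (1*71 + 5)/(1*14 + 1) = 76/15.
Compare the errors: |x - 71/14| = |289*14 - 71*57|/(57*14) = 1/798, and |x - 76/15| = |289*15 - 76*57|/(57*15) = 3/855.
Cross-multiplying, 1*855 = 855 < 2394 = 3*798, so 1/798 is smaller: the convergent 71/14 is closer to x than 76/15.

71/14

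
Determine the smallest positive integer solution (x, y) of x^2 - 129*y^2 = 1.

First expand sqrt(129) as a continued fraction. With x_i = (sqrt(129) + m_i)/d_i and (m_0, d_0) = (0, 1): a_0 = floor(sqrt(129)) = 11, since 11^2 = 121 <= 129 < 144 = 12^2.
Iterate m_{i+1} = d_i*a_i - m_i, d_{i+1} = (129 - m_{i+1}^2)/d_i, a_{i+1} = floor((a_0 + m_{i+1})/d_{i+1}):
  m_1 = 1*11 - 0 = 11, d_1 = (129 - 11^2)/1 = 8/1 = 8, a_1 = floor((11 + 11)/8) = 2.
  m_2 = 8*2 - 11 = 5, d_2 = (129 - 5^2)/8 = 104/8 = 13, a_2 = floor((11 + 5)/13) = 1.
  m_3 = 13*1 - 5 = 8, d_3 = (129 - 8^2)/13 = 65/13 = 5, a_3 = floor((11 + 8)/5) = 3.
  m_4 = 5*3 - 8 = 7, d_4 = (129 - 7^2)/5 = 80/5 = 16, a_4 = floor((11 + 7)/16) = 1.
  m_5 = 16*1 - 7 = 9, d_5 = (129 - 9^2)/16 = 48/16 = 3, a_5 = floor((11 + 9)/3) = 6.
  m_6 = 3*6 - 9 = 9, d_6 = (129 - 9^2)/3 = 48/3 = 16, a_6 = floor((11 + 9)/16) = 1.
  m_7 = 16*1 - 9 = 7, d_7 = (129 - 7^2)/16 = 80/16 = 5, a_7 = floor((11 + 7)/5) = 3.
  m_8 = 5*3 - 7 = 8, d_8 = (129 - 8^2)/5 = 65/5 = 13, a_8 = floor((11 + 8)/13) = 1.
  m_9 = 13*1 - 8 = 5, d_9 = (129 - 5^2)/13 = 104/13 = 8, a_9 = floor((11 + 5)/8) = 2.
  m_10 = 8*2 - 5 = 11, d_10 = (129 - 11^2)/8 = 8/8 = 1, a_10 = floor((11 + 11)/1) = 22.
  m_11 = 1*22 - 11 = 11, d_11 = (129 - 11^2)/1 = 8/1 = 8: (m_11, d_11) = (m_1, d_1) = (11, 8), so from here the quotients repeat a_1, ..., a_10; the period length is 10.
So sqrt(129) = [11; (2, 1, 3, 1, 6, 1, 3, 1, 2, 22)] with period length k = 10.
k is even, so the fundamental solution of x^2 - 129y^2 = 1 is (p_{k-1}, q_{k-1}) = (p_9, q_9); compute convergents through index 9.
Convergents (p_i = a_i*p_{i-1} + p_{i-2}, q_i = a_i*q_{i-1} + q_{i-2} with p_{-2}=0, p_{-1}=1, q_{-2}=1, q_{-1}=0):
  i=0: a_0=11, p_0 = 11*1 + 0 = 11, q_0 = 11*0 + 1 = 1.
  i=1: a_1=2, p_1 = 2*11 + 1 = 23, q_1 = 2*1 + 0 = 2.
  i=2: a_2=1, p_2 = 1*23 + 11 = 34, q_2 = 1*2 + 1 = 3.
  i=3: a_3=3, p_3 = 3*34 + 23 = 125, q_3 = 3*3 + 2 = 11.
  i=4: a_4=1, p_4 = 1*125 + 34 = 159, q_4 = 1*11 + 3 = 14.
  i=5: a_5=6, p_5 = 6*159 + 125 = 1079, q_5 = 6*14 + 11 = 95.
  i=6: a_6=1, p_6 = 1*1079 + 159 = 1238, q_6 = 1*95 + 14 = 109.
  i=7: a_7=3, p_7 = 3*1238 + 1079 = 4793, q_7 = 3*109 + 95 = 422.
  i=8: a_8=1, p_8 = 1*4793 + 1238 = 6031, q_8 = 1*422 + 109 = 531.
  i=9: a_9=2, p_9 = 2*6031 + 4793 = 16855, q_9 = 2*531 + 422 = 1484.
Check: 16855^2 - 129*1484^2 = 284091025 - 284091024 = 1, so (x, y) = (16855, 1484) solves the equation, and by the theorem it is the least positive solution.

(x, y) = (16855, 1484)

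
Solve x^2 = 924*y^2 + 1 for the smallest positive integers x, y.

First expand sqrt(924) as a continued fraction. With x_i = (sqrt(924) + m_i)/d_i and (m_0, d_0) = (0, 1): a_0 = floor(sqrt(924)) = 30, since 30^2 = 900 <= 924 < 961 = 31^2.
Iterate m_{i+1} = d_i*a_i - m_i, d_{i+1} = (924 - m_{i+1}^2)/d_i, a_{i+1} = floor((a_0 + m_{i+1})/d_{i+1}):
  m_1 = 1*30 - 0 = 30, d_1 = (924 - 30^2)/1 = 24/1 = 24, a_1 = floor((30 + 30)/24) = 2.
  m_2 = 24*2 - 30 = 18, d_2 = (924 - 18^2)/24 = 600/24 = 25, a_2 = floor((30 + 18)/25) = 1.
  m_3 = 25*1 - 18 = 7, d_3 = (924 - 7^2)/25 = 875/25 = 35, a_3 = floor((30 + 7)/35) = 1.
  m_4 = 35*1 - 7 = 28, d_4 = (924 - 28^2)/35 = 140/35 = 4, a_4 = floor((30 + 28)/4) = 14.
  m_5 = 4*14 - 28 = 28, d_5 = (924 - 28^2)/4 = 140/4 = 35, a_5 = floor((30 + 28)/35) = 1.
  m_6 = 35*1 - 28 = 7, d_6 = (924 - 7^2)/35 = 875/35 = 25, a_6 = floor((30 + 7)/25) = 1.
  m_7 = 25*1 - 7 = 18, d_7 = (924 - 18^2)/25 = 600/25 = 24, a_7 = floor((30 + 18)/24) = 2.
  m_8 = 24*2 - 18 = 30, d_8 = (924 - 30^2)/24 = 24/24 = 1, a_8 = floor((30 + 30)/1) = 60.
  m_9 = 1*60 - 30 = 30, d_9 = (924 - 30^2)/1 = 24/1 = 24: (m_9, d_9) = (m_1, d_1) = (30, 24), so from here the quotients repeat a_1, ..., a_8; the period length is 8.
So sqrt(924) = [30; (2, 1, 1, 14, 1, 1, 2, 60)] with period length k = 8.
k is even, so the fundamental solution of x^2 - 924y^2 = 1 is (p_{k-1}, q_{k-1}) = (p_7, q_7); compute convergents through index 7.
Convergents (p_i = a_i*p_{i-1} + p_{i-2}, q_i = a_i*q_{i-1} + q_{i-2} with p_{-2}=0, p_{-1}=1, q_{-2}=1, q_{-1}=0):
  i=0: a_0=30, p_0 = 30*1 + 0 = 30, q_0 = 30*0 + 1 = 1.
  i=1: a_1=2, p_1 = 2*30 + 1 = 61, q_1 = 2*1 + 0 = 2.
  i=2: a_2=1, p_2 = 1*61 + 30 = 91, q_2 = 1*2 + 1 = 3.
  i=3: a_3=1, p_3 = 1*91 + 61 = 152, q_3 = 1*3 + 2 = 5.
  i=4: a_4=14, p_4 = 14*152 + 91 = 2219, q_4 = 14*5 + 3 = 73.
  i=5: a_5=1, p_5 = 1*2219 + 152 = 2371, q_5 = 1*73 + 5 = 78.
  i=6: a_6=1, p_6 = 1*2371 + 2219 = 4590, q_6 = 1*78 + 73 = 151.
  i=7: a_7=2, p_7 = 2*4590 + 2371 = 11551, q_7 = 2*151 + 78 = 380.
Check: 11551^2 - 924*380^2 = 133425601 - 133425600 = 1, so (x, y) = (11551, 380) solves the equation, and by the theorem it is the least positive solution.

(x, y) = (11551, 380)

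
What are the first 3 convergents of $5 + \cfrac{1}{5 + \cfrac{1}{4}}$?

Using the convergent recurrence p_i = a_i*p_{i-1} + p_{i-2}, q_i = a_i*q_{i-1} + q_{i-2} with p_{-2}=0, p_{-1}=1, q_{-2}=1, q_{-1}=0:
  i=0: a_0=5, p_0 = 5*1 + 0 = 5, q_0 = 5*0 + 1 = 1.
  i=1: a_1=5, p_1 = 5*5 + 1 = 26, q_1 = 5*1 + 0 = 5.
  i=2: a_2=4, p_2 = 4*26 + 5 = 109, q_2 = 4*5 + 1 = 21.

5/1, 26/5, 109/21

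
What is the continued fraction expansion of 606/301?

[2; 75, 4]

Run the Euclidean algorithm on 606 and 301; the successive quotients are the partial quotients a_0, a_1, ... (each step inverts the fractional part left over by the previous one):
  606 = 2*301 + 4, so a_0 = 2.
  301 = 75*4 + 1, so a_1 = 75.
  4 = 4*1 + 0, so a_2 = 4.
The remainder reaches 0 after 3 divisions, so the expansion has 3 partial quotients, read off in order.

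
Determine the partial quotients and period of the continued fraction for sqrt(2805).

Write x_i = (sqrt(2805) + m_i)/d_i with (m_0, d_0) = (0, 1). a_0 = floor(sqrt(2805)) = 52, since 52^2 = 2704 <= 2805 < 2809 = 53^2.
Iterate m_{i+1} = d_i*a_i - m_i, d_{i+1} = (2805 - m_{i+1}^2)/d_i, a_{i+1} = floor((a_0 + m_{i+1})/d_{i+1}):
  m_1 = 1*52 - 0 = 52, d_1 = (2805 - 52^2)/1 = 101/1 = 101, a_1 = floor((52 + 52)/101) = 1.
  m_2 = 101*1 - 52 = 49, d_2 = (2805 - 49^2)/101 = 404/101 = 4, a_2 = floor((52 + 49)/4) = 25.
  m_3 = 4*25 - 49 = 51, d_3 = (2805 - 51^2)/4 = 204/4 = 51, a_3 = floor((52 + 51)/51) = 2.
  m_4 = 51*2 - 51 = 51, d_4 = (2805 - 51^2)/51 = 204/51 = 4, a_4 = floor((52 + 51)/4) = 25.
  m_5 = 4*25 - 51 = 49, d_5 = (2805 - 49^2)/4 = 404/4 = 101, a_5 = floor((52 + 49)/101) = 1.
  m_6 = 101*1 - 49 = 52, d_6 = (2805 - 52^2)/101 = 101/101 = 1, a_6 = floor((52 + 52)/1) = 104.
  m_7 = 1*104 - 52 = 52, d_7 = (2805 - 52^2)/1 = 101/1 = 101: (m_7, d_7) = (m_1, d_1) = (52, 101), so from here the quotients repeat a_1, ..., a_6; the period length is 6.
Hence the expansion of sqrt(2805) is a_0 = 52 followed by the repeating block 1, 25, 2, 25, 1, 104 (period 6).

[52; (1, 25, 2, 25, 1, 104)]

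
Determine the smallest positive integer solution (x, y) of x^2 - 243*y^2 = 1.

First expand sqrt(243) as a continued fraction. With x_i = (sqrt(243) + m_i)/d_i and (m_0, d_0) = (0, 1): a_0 = floor(sqrt(243)) = 15, since 15^2 = 225 <= 243 < 256 = 16^2.
Iterate m_{i+1} = d_i*a_i - m_i, d_{i+1} = (243 - m_{i+1}^2)/d_i, a_{i+1} = floor((a_0 + m_{i+1})/d_{i+1}):
  m_1 = 1*15 - 0 = 15, d_1 = (243 - 15^2)/1 = 18/1 = 18, a_1 = floor((15 + 15)/18) = 1.
  m_2 = 18*1 - 15 = 3, d_2 = (243 - 3^2)/18 = 234/18 = 13, a_2 = floor((15 + 3)/13) = 1.
  m_3 = 13*1 - 3 = 10, d_3 = (243 - 10^2)/13 = 143/13 = 11, a_3 = floor((15 + 10)/11) = 2.
  m_4 = 11*2 - 10 = 12, d_4 = (243 - 12^2)/11 = 99/11 = 9, a_4 = floor((15 + 12)/9) = 3.
  m_5 = 9*3 - 12 = 15, d_5 = (243 - 15^2)/9 = 18/9 = 2, a_5 = floor((15 + 15)/2) = 15.
  m_6 = 2*15 - 15 = 15, d_6 = (243 - 15^2)/2 = 18/2 = 9, a_6 = floor((15 + 15)/9) = 3.
  m_7 = 9*3 - 15 = 12, d_7 = (243 - 12^2)/9 = 99/9 = 11, a_7 = floor((15 + 12)/11) = 2.
  m_8 = 11*2 - 12 = 10, d_8 = (243 - 10^2)/11 = 143/11 = 13, a_8 = floor((15 + 10)/13) = 1.
  m_9 = 13*1 - 10 = 3, d_9 = (243 - 3^2)/13 = 234/13 = 18, a_9 = floor((15 + 3)/18) = 1.
  m_10 = 18*1 - 3 = 15, d_10 = (243 - 15^2)/18 = 18/18 = 1, a_10 = floor((15 + 15)/1) = 30.
  m_11 = 1*30 - 15 = 15, d_11 = (243 - 15^2)/1 = 18/1 = 18: (m_11, d_11) = (m_1, d_1) = (15, 18), so from here the quotients repeat a_1, ..., a_10; the period length is 10.
So sqrt(243) = [15; (1, 1, 2, 3, 15, 3, 2, 1, 1, 30)] with period length k = 10.
k is even, so the fundamental solution of x^2 - 243y^2 = 1 is (p_{k-1}, q_{k-1}) = (p_9, q_9); compute convergents through index 9.
Convergents (p_i = a_i*p_{i-1} + p_{i-2}, q_i = a_i*q_{i-1} + q_{i-2} with p_{-2}=0, p_{-1}=1, q_{-2}=1, q_{-1}=0):
  i=0: a_0=15, p_0 = 15*1 + 0 = 15, q_0 = 15*0 + 1 = 1.
  i=1: a_1=1, p_1 = 1*15 + 1 = 16, q_1 = 1*1 + 0 = 1.
  i=2: a_2=1, p_2 = 1*16 + 15 = 31, q_2 = 1*1 + 1 = 2.
  i=3: a_3=2, p_3 = 2*31 + 16 = 78, q_3 = 2*2 + 1 = 5.
  i=4: a_4=3, p_4 = 3*78 + 31 = 265, q_4 = 3*5 + 2 = 17.
  i=5: a_5=15, p_5 = 15*265 + 78 = 4053, q_5 = 15*17 + 5 = 260.
  i=6: a_6=3, p_6 = 3*4053 + 265 = 12424, q_6 = 3*260 + 17 = 797.
  i=7: a_7=2, p_7 = 2*12424 + 4053 = 28901, q_7 = 2*797 + 260 = 1854.
  i=8: a_8=1, p_8 = 1*28901 + 12424 = 41325, q_8 = 1*1854 + 797 = 2651.
  i=9: a_9=1, p_9 = 1*41325 + 28901 = 70226, q_9 = 1*2651 + 1854 = 4505.
Check: 70226^2 - 243*4505^2 = 4931691076 - 4931691075 = 1, so (x, y) = (70226, 4505) solves the equation, and by the theorem it is the least positive solution.

(x, y) = (70226, 4505)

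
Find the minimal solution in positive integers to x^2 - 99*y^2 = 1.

First expand sqrt(99) as a continued fraction. With x_i = (sqrt(99) + m_i)/d_i and (m_0, d_0) = (0, 1): a_0 = floor(sqrt(99)) = 9, since 9^2 = 81 <= 99 < 100 = 10^2.
Iterate m_{i+1} = d_i*a_i - m_i, d_{i+1} = (99 - m_{i+1}^2)/d_i, a_{i+1} = floor((a_0 + m_{i+1})/d_{i+1}):
  m_1 = 1*9 - 0 = 9, d_1 = (99 - 9^2)/1 = 18/1 = 18, a_1 = floor((9 + 9)/18) = 1.
  m_2 = 18*1 - 9 = 9, d_2 = (99 - 9^2)/18 = 18/18 = 1, a_2 = floor((9 + 9)/1) = 18.
  m_3 = 1*18 - 9 = 9, d_3 = (99 - 9^2)/1 = 18/1 = 18: (m_3, d_3) = (m_1, d_1) = (9, 18), so from here the quotients repeat a_1, a_2; the period length is 2.
So sqrt(99) = [9; (1, 18)] with period length k = 2.
k is even, so the fundamental solution of x^2 - 99y^2 = 1 is (p_{k-1}, q_{k-1}) = (p_1, q_1); compute convergents through index 1.
Convergents (p_i = a_i*p_{i-1} + p_{i-2}, q_i = a_i*q_{i-1} + q_{i-2} with p_{-2}=0, p_{-1}=1, q_{-2}=1, q_{-1}=0):
  i=0: a_0=9, p_0 = 9*1 + 0 = 9, q_0 = 9*0 + 1 = 1.
  i=1: a_1=1, p_1 = 1*9 + 1 = 10, q_1 = 1*1 + 0 = 1.
Check: 10^2 - 99*1^2 = 100 - 99 = 1, so (x, y) = (10, 1) solves the equation, and by the theorem it is the least positive solution.

(x, y) = (10, 1)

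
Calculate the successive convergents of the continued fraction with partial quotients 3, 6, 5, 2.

3/1, 19/6, 98/31, 215/68

Using the convergent recurrence p_i = a_i*p_{i-1} + p_{i-2}, q_i = a_i*q_{i-1} + q_{i-2} with p_{-2}=0, p_{-1}=1, q_{-2}=1, q_{-1}=0:
  i=0: a_0=3, p_0 = 3*1 + 0 = 3, q_0 = 3*0 + 1 = 1.
  i=1: a_1=6, p_1 = 6*3 + 1 = 19, q_1 = 6*1 + 0 = 6.
  i=2: a_2=5, p_2 = 5*19 + 3 = 98, q_2 = 5*6 + 1 = 31.
  i=3: a_3=2, p_3 = 2*98 + 19 = 215, q_3 = 2*31 + 6 = 68.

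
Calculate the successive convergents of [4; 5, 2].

Using the convergent recurrence p_i = a_i*p_{i-1} + p_{i-2}, q_i = a_i*q_{i-1} + q_{i-2} with p_{-2}=0, p_{-1}=1, q_{-2}=1, q_{-1}=0:
  i=0: a_0=4, p_0 = 4*1 + 0 = 4, q_0 = 4*0 + 1 = 1.
  i=1: a_1=5, p_1 = 5*4 + 1 = 21, q_1 = 5*1 + 0 = 5.
  i=2: a_2=2, p_2 = 2*21 + 4 = 46, q_2 = 2*5 + 1 = 11.

4/1, 21/5, 46/11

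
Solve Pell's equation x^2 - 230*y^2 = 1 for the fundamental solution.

(x, y) = (91, 6)

First expand sqrt(230) as a continued fraction. With x_i = (sqrt(230) + m_i)/d_i and (m_0, d_0) = (0, 1): a_0 = floor(sqrt(230)) = 15, since 15^2 = 225 <= 230 < 256 = 16^2.
Iterate m_{i+1} = d_i*a_i - m_i, d_{i+1} = (230 - m_{i+1}^2)/d_i, a_{i+1} = floor((a_0 + m_{i+1})/d_{i+1}):
  m_1 = 1*15 - 0 = 15, d_1 = (230 - 15^2)/1 = 5/1 = 5, a_1 = floor((15 + 15)/5) = 6.
  m_2 = 5*6 - 15 = 15, d_2 = (230 - 15^2)/5 = 5/5 = 1, a_2 = floor((15 + 15)/1) = 30.
  m_3 = 1*30 - 15 = 15, d_3 = (230 - 15^2)/1 = 5/1 = 5: (m_3, d_3) = (m_1, d_1) = (15, 5), so from here the quotients repeat a_1, a_2; the period length is 2.
So sqrt(230) = [15; (6, 30)] with period length k = 2.
k is even, so the fundamental solution of x^2 - 230y^2 = 1 is (p_{k-1}, q_{k-1}) = (p_1, q_1); compute convergents through index 1.
Convergents (p_i = a_i*p_{i-1} + p_{i-2}, q_i = a_i*q_{i-1} + q_{i-2} with p_{-2}=0, p_{-1}=1, q_{-2}=1, q_{-1}=0):
  i=0: a_0=15, p_0 = 15*1 + 0 = 15, q_0 = 15*0 + 1 = 1.
  i=1: a_1=6, p_1 = 6*15 + 1 = 91, q_1 = 6*1 + 0 = 6.
Check: 91^2 - 230*6^2 = 8281 - 8280 = 1, so (x, y) = (91, 6) solves the equation, and by the theorem it is the least positive solution.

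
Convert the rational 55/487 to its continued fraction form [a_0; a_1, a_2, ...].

Run the Euclidean algorithm on 55 and 487; the successive quotients are the partial quotients a_0, a_1, ... (each step inverts the fractional part left over by the previous one):
  55 = 0*487 + 55, so a_0 = 0.
  487 = 8*55 + 47, so a_1 = 8.
  55 = 1*47 + 8, so a_2 = 1.
  47 = 5*8 + 7, so a_3 = 5.
  8 = 1*7 + 1, so a_4 = 1.
  7 = 7*1 + 0, so a_5 = 7.
The remainder reaches 0 after 6 divisions, so the expansion has 6 partial quotients, read off in order.

[0; 8, 1, 5, 1, 7]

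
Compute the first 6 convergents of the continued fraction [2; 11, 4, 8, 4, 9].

Using the convergent recurrence p_i = a_i*p_{i-1} + p_{i-2}, q_i = a_i*q_{i-1} + q_{i-2} with p_{-2}=0, p_{-1}=1, q_{-2}=1, q_{-1}=0:
  i=0: a_0=2, p_0 = 2*1 + 0 = 2, q_0 = 2*0 + 1 = 1.
  i=1: a_1=11, p_1 = 11*2 + 1 = 23, q_1 = 11*1 + 0 = 11.
  i=2: a_2=4, p_2 = 4*23 + 2 = 94, q_2 = 4*11 + 1 = 45.
  i=3: a_3=8, p_3 = 8*94 + 23 = 775, q_3 = 8*45 + 11 = 371.
  i=4: a_4=4, p_4 = 4*775 + 94 = 3194, q_4 = 4*371 + 45 = 1529.
  i=5: a_5=9, p_5 = 9*3194 + 775 = 29521, q_5 = 9*1529 + 371 = 14132.

2/1, 23/11, 94/45, 775/371, 3194/1529, 29521/14132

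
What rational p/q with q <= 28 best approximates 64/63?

1/1

Expand x = 64/63 as a continued fraction with the Euclidean algorithm:
  64 = 1*63 + 1, so a_0 = 1.
  63 = 63*1 + 0, so a_1 = 63.
so x = [1; 63].
Convergents (p_i = a_i*p_{i-1} + p_{i-2}, q_i = a_i*q_{i-1} + q_{i-2} with p_{-2}=0, p_{-1}=1, q_{-2}=1, q_{-1}=0), until the denominator exceeds 28:
  i=0: a_0=1, p_0 = 1*1 + 0 = 1, q_0 = 1*0 + 1 = 1.
  i=1: a_1=63, p_1 = 63*1 + 1 = 64, q_1 = 63*1 + 0 = 63.
q_1 = 63 > 28, so the last convergent with denominator <= 28 is p_0/q_0 = 1/1.
The closest fraction with denominator <= 28 is either p_0/q_0 or the intermediate fraction (k*p_0 + p_{-1})/(k*q_0 + q_{-1}) with the largest k >= 1 whose denominator stays <= 28; these approach x as k grows, and every other convergent or intermediate fraction in range is farther away.
Largest k: floor((28 - q_{-1})/q_0) = floor((28 - 0)/1) = 28 (using the seeds p_{-1} = 1, q_{-1} = 0).
That gives (28*1 + 1)/(28*1 + 0) = 29/28.
Compare the errors: |x - 1/1| = |64*1 - 1*63|/(63*1) = 1/63, and |x - 29/28| = |64*28 - 29*63|/(63*28) = 35/1764.
Cross-multiplying, 1*1764 = 1764 < 2205 = 35*63, so 1/63 is smaller: the convergent 1/1 is closer to x than 29/28.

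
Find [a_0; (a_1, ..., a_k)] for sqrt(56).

Write x_i = (sqrt(56) + m_i)/d_i with (m_0, d_0) = (0, 1). a_0 = floor(sqrt(56)) = 7, since 7^2 = 49 <= 56 < 64 = 8^2.
Iterate m_{i+1} = d_i*a_i - m_i, d_{i+1} = (56 - m_{i+1}^2)/d_i, a_{i+1} = floor((a_0 + m_{i+1})/d_{i+1}):
  m_1 = 1*7 - 0 = 7, d_1 = (56 - 7^2)/1 = 7/1 = 7, a_1 = floor((7 + 7)/7) = 2.
  m_2 = 7*2 - 7 = 7, d_2 = (56 - 7^2)/7 = 7/7 = 1, a_2 = floor((7 + 7)/1) = 14.
  m_3 = 1*14 - 7 = 7, d_3 = (56 - 7^2)/1 = 7/1 = 7: (m_3, d_3) = (m_1, d_1) = (7, 7), so from here the quotients repeat a_1, a_2; the period length is 2.
Hence the expansion of sqrt(56) is a_0 = 7 followed by the repeating block 2, 14 (period 2).

[7; (2, 14)]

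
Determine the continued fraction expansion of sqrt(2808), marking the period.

[52; (1, 104)]

Write x_i = (sqrt(2808) + m_i)/d_i with (m_0, d_0) = (0, 1). a_0 = floor(sqrt(2808)) = 52, since 52^2 = 2704 <= 2808 < 2809 = 53^2.
Iterate m_{i+1} = d_i*a_i - m_i, d_{i+1} = (2808 - m_{i+1}^2)/d_i, a_{i+1} = floor((a_0 + m_{i+1})/d_{i+1}):
  m_1 = 1*52 - 0 = 52, d_1 = (2808 - 52^2)/1 = 104/1 = 104, a_1 = floor((52 + 52)/104) = 1.
  m_2 = 104*1 - 52 = 52, d_2 = (2808 - 52^2)/104 = 104/104 = 1, a_2 = floor((52 + 52)/1) = 104.
  m_3 = 1*104 - 52 = 52, d_3 = (2808 - 52^2)/1 = 104/1 = 104: (m_3, d_3) = (m_1, d_1) = (52, 104), so from here the quotients repeat a_1, a_2; the period length is 2.
Hence the expansion of sqrt(2808) is a_0 = 52 followed by the repeating block 1, 104 (period 2).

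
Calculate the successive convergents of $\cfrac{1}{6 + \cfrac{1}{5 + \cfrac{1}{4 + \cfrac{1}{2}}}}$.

Using the convergent recurrence p_i = a_i*p_{i-1} + p_{i-2}, q_i = a_i*q_{i-1} + q_{i-2} with p_{-2}=0, p_{-1}=1, q_{-2}=1, q_{-1}=0:
  i=0: a_0=0, p_0 = 0*1 + 0 = 0, q_0 = 0*0 + 1 = 1.
  i=1: a_1=6, p_1 = 6*0 + 1 = 1, q_1 = 6*1 + 0 = 6.
  i=2: a_2=5, p_2 = 5*1 + 0 = 5, q_2 = 5*6 + 1 = 31.
  i=3: a_3=4, p_3 = 4*5 + 1 = 21, q_3 = 4*31 + 6 = 130.
  i=4: a_4=2, p_4 = 2*21 + 5 = 47, q_4 = 2*130 + 31 = 291.

0/1, 1/6, 5/31, 21/130, 47/291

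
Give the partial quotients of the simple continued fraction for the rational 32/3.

Run the Euclidean algorithm on 32 and 3; the successive quotients are the partial quotients a_0, a_1, ... (each step inverts the fractional part left over by the previous one):
  32 = 10*3 + 2, so a_0 = 10.
  3 = 1*2 + 1, so a_1 = 1.
  2 = 2*1 + 0, so a_2 = 2.
The remainder reaches 0 after 3 divisions, so the expansion has 3 partial quotients, read off in order.

[10; 1, 2]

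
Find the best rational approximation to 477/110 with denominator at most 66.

282/65

Expand x = 477/110 as a continued fraction with the Euclidean algorithm:
  477 = 4*110 + 37, so a_0 = 4.
  110 = 2*37 + 36, so a_1 = 2.
  37 = 1*36 + 1, so a_2 = 1.
  36 = 36*1 + 0, so a_3 = 36.
so x = [4; 2, 1, 36].
Convergents (p_i = a_i*p_{i-1} + p_{i-2}, q_i = a_i*q_{i-1} + q_{i-2} with p_{-2}=0, p_{-1}=1, q_{-2}=1, q_{-1}=0), until the denominator exceeds 66:
  i=0: a_0=4, p_0 = 4*1 + 0 = 4, q_0 = 4*0 + 1 = 1.
  i=1: a_1=2, p_1 = 2*4 + 1 = 9, q_1 = 2*1 + 0 = 2.
  i=2: a_2=1, p_2 = 1*9 + 4 = 13, q_2 = 1*2 + 1 = 3.
  i=3: a_3=36, p_3 = 36*13 + 9 = 477, q_3 = 36*3 + 2 = 110.
q_3 = 110 > 66, so the last convergent with denominator <= 66 is p_2/q_2 = 13/3.
The closest fraction with denominator <= 66 is either p_2/q_2 or the intermediate fraction (k*p_2 + p_1)/(k*q_2 + q_1) with the largest k >= 1 whose denominator stays <= 66; these approach x as k grows, and every other convergent or intermediate fraction in range is farther away.
Largest k: floor((66 - q_1)/q_2) = floor((66 - 2)/3) = 21.
That gives (21*13 + 9)/(21*3 + 2) = 282/65.
Compare the errors: |x - 13/3| = |477*3 - 13*110|/(110*3) = 1/330, and |x - 282/65| = |477*65 - 282*110|/(110*65) = 15/7150.
Cross-multiplying, 15*330 = 4950 < 7150 = 1*7150, so 15/7150 is smaller: the intermediate fraction 282/65 is closer to x than 13/3.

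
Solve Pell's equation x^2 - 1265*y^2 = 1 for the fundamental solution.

First expand sqrt(1265) as a continued fraction. With x_i = (sqrt(1265) + m_i)/d_i and (m_0, d_0) = (0, 1): a_0 = floor(sqrt(1265)) = 35, since 35^2 = 1225 <= 1265 < 1296 = 36^2.
Iterate m_{i+1} = d_i*a_i - m_i, d_{i+1} = (1265 - m_{i+1}^2)/d_i, a_{i+1} = floor((a_0 + m_{i+1})/d_{i+1}):
  m_1 = 1*35 - 0 = 35, d_1 = (1265 - 35^2)/1 = 40/1 = 40, a_1 = floor((35 + 35)/40) = 1.
  m_2 = 40*1 - 35 = 5, d_2 = (1265 - 5^2)/40 = 1240/40 = 31, a_2 = floor((35 + 5)/31) = 1.
  m_3 = 31*1 - 5 = 26, d_3 = (1265 - 26^2)/31 = 589/31 = 19, a_3 = floor((35 + 26)/19) = 3.
  m_4 = 19*3 - 26 = 31, d_4 = (1265 - 31^2)/19 = 304/19 = 16, a_4 = floor((35 + 31)/16) = 4.
  m_5 = 16*4 - 31 = 33, d_5 = (1265 - 33^2)/16 = 176/16 = 11, a_5 = floor((35 + 33)/11) = 6.
  m_6 = 11*6 - 33 = 33, d_6 = (1265 - 33^2)/11 = 176/11 = 16, a_6 = floor((35 + 33)/16) = 4.
  m_7 = 16*4 - 33 = 31, d_7 = (1265 - 31^2)/16 = 304/16 = 19, a_7 = floor((35 + 31)/19) = 3.
  m_8 = 19*3 - 31 = 26, d_8 = (1265 - 26^2)/19 = 589/19 = 31, a_8 = floor((35 + 26)/31) = 1.
  m_9 = 31*1 - 26 = 5, d_9 = (1265 - 5^2)/31 = 1240/31 = 40, a_9 = floor((35 + 5)/40) = 1.
  m_10 = 40*1 - 5 = 35, d_10 = (1265 - 35^2)/40 = 40/40 = 1, a_10 = floor((35 + 35)/1) = 70.
  m_11 = 1*70 - 35 = 35, d_11 = (1265 - 35^2)/1 = 40/1 = 40: (m_11, d_11) = (m_1, d_1) = (35, 40), so from here the quotients repeat a_1, ..., a_10; the period length is 10.
So sqrt(1265) = [35; (1, 1, 3, 4, 6, 4, 3, 1, 1, 70)] with period length k = 10.
k is even, so the fundamental solution of x^2 - 1265y^2 = 1 is (p_{k-1}, q_{k-1}) = (p_9, q_9); compute convergents through index 9.
Convergents (p_i = a_i*p_{i-1} + p_{i-2}, q_i = a_i*q_{i-1} + q_{i-2} with p_{-2}=0, p_{-1}=1, q_{-2}=1, q_{-1}=0):
  i=0: a_0=35, p_0 = 35*1 + 0 = 35, q_0 = 35*0 + 1 = 1.
  i=1: a_1=1, p_1 = 1*35 + 1 = 36, q_1 = 1*1 + 0 = 1.
  i=2: a_2=1, p_2 = 1*36 + 35 = 71, q_2 = 1*1 + 1 = 2.
  i=3: a_3=3, p_3 = 3*71 + 36 = 249, q_3 = 3*2 + 1 = 7.
  i=4: a_4=4, p_4 = 4*249 + 71 = 1067, q_4 = 4*7 + 2 = 30.
  i=5: a_5=6, p_5 = 6*1067 + 249 = 6651, q_5 = 6*30 + 7 = 187.
  i=6: a_6=4, p_6 = 4*6651 + 1067 = 27671, q_6 = 4*187 + 30 = 778.
  i=7: a_7=3, p_7 = 3*27671 + 6651 = 89664, q_7 = 3*778 + 187 = 2521.
  i=8: a_8=1, p_8 = 1*89664 + 27671 = 117335, q_8 = 1*2521 + 778 = 3299.
  i=9: a_9=1, p_9 = 1*117335 + 89664 = 206999, q_9 = 1*3299 + 2521 = 5820.
Check: 206999^2 - 1265*5820^2 = 42848586001 - 42848586000 = 1, so (x, y) = (206999, 5820) solves the equation, and by the theorem it is the least positive solution.

(x, y) = (206999, 5820)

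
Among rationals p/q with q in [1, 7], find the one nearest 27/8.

17/5

Expand x = 27/8 as a continued fraction with the Euclidean algorithm:
  27 = 3*8 + 3, so a_0 = 3.
  8 = 2*3 + 2, so a_1 = 2.
  3 = 1*2 + 1, so a_2 = 1.
  2 = 2*1 + 0, so a_3 = 2.
so x = [3; 2, 1, 2].
Convergents (p_i = a_i*p_{i-1} + p_{i-2}, q_i = a_i*q_{i-1} + q_{i-2} with p_{-2}=0, p_{-1}=1, q_{-2}=1, q_{-1}=0), until the denominator exceeds 7:
  i=0: a_0=3, p_0 = 3*1 + 0 = 3, q_0 = 3*0 + 1 = 1.
  i=1: a_1=2, p_1 = 2*3 + 1 = 7, q_1 = 2*1 + 0 = 2.
  i=2: a_2=1, p_2 = 1*7 + 3 = 10, q_2 = 1*2 + 1 = 3.
  i=3: a_3=2, p_3 = 2*10 + 7 = 27, q_3 = 2*3 + 2 = 8.
q_3 = 8 > 7, so the last convergent with denominator <= 7 is p_2/q_2 = 10/3.
The closest fraction with denominator <= 7 is either p_2/q_2 or the intermediate fraction (k*p_2 + p_1)/(k*q_2 + q_1) with the largest k >= 1 whose denominator stays <= 7; these approach x as k grows, and every other convergent or intermediate fraction in range is farther away.
Largest k: floor((7 - q_1)/q_2) = floor((7 - 2)/3) = 1.
That gives (1*10 + 7)/(1*3 + 2) = 17/5.
Compare the errors: |x - 10/3| = |27*3 - 10*8|/(8*3) = 1/24, and |x - 17/5| = |27*5 - 17*8|/(8*5) = 1/40.
Cross-multiplying, 1*24 = 24 < 40 = 1*40, so 1/40 is smaller: the intermediate fraction 17/5 is closer to x than 10/3.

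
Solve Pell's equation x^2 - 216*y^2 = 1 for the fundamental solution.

First expand sqrt(216) as a continued fraction. With x_i = (sqrt(216) + m_i)/d_i and (m_0, d_0) = (0, 1): a_0 = floor(sqrt(216)) = 14, since 14^2 = 196 <= 216 < 225 = 15^2.
Iterate m_{i+1} = d_i*a_i - m_i, d_{i+1} = (216 - m_{i+1}^2)/d_i, a_{i+1} = floor((a_0 + m_{i+1})/d_{i+1}):
  m_1 = 1*14 - 0 = 14, d_1 = (216 - 14^2)/1 = 20/1 = 20, a_1 = floor((14 + 14)/20) = 1.
  m_2 = 20*1 - 14 = 6, d_2 = (216 - 6^2)/20 = 180/20 = 9, a_2 = floor((14 + 6)/9) = 2.
  m_3 = 9*2 - 6 = 12, d_3 = (216 - 12^2)/9 = 72/9 = 8, a_3 = floor((14 + 12)/8) = 3.
  m_4 = 8*3 - 12 = 12, d_4 = (216 - 12^2)/8 = 72/8 = 9, a_4 = floor((14 + 12)/9) = 2.
  m_5 = 9*2 - 12 = 6, d_5 = (216 - 6^2)/9 = 180/9 = 20, a_5 = floor((14 + 6)/20) = 1.
  m_6 = 20*1 - 6 = 14, d_6 = (216 - 14^2)/20 = 20/20 = 1, a_6 = floor((14 + 14)/1) = 28.
  m_7 = 1*28 - 14 = 14, d_7 = (216 - 14^2)/1 = 20/1 = 20: (m_7, d_7) = (m_1, d_1) = (14, 20), so from here the quotients repeat a_1, ..., a_6; the period length is 6.
So sqrt(216) = [14; (1, 2, 3, 2, 1, 28)] with period length k = 6.
k is even, so the fundamental solution of x^2 - 216y^2 = 1 is (p_{k-1}, q_{k-1}) = (p_5, q_5); compute convergents through index 5.
Convergents (p_i = a_i*p_{i-1} + p_{i-2}, q_i = a_i*q_{i-1} + q_{i-2} with p_{-2}=0, p_{-1}=1, q_{-2}=1, q_{-1}=0):
  i=0: a_0=14, p_0 = 14*1 + 0 = 14, q_0 = 14*0 + 1 = 1.
  i=1: a_1=1, p_1 = 1*14 + 1 = 15, q_1 = 1*1 + 0 = 1.
  i=2: a_2=2, p_2 = 2*15 + 14 = 44, q_2 = 2*1 + 1 = 3.
  i=3: a_3=3, p_3 = 3*44 + 15 = 147, q_3 = 3*3 + 1 = 10.
  i=4: a_4=2, p_4 = 2*147 + 44 = 338, q_4 = 2*10 + 3 = 23.
  i=5: a_5=1, p_5 = 1*338 + 147 = 485, q_5 = 1*23 + 10 = 33.
Check: 485^2 - 216*33^2 = 235225 - 235224 = 1, so (x, y) = (485, 33) solves the equation, and by the theorem it is the least positive solution.

(x, y) = (485, 33)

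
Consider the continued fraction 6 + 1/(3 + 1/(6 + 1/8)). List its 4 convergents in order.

Using the convergent recurrence p_i = a_i*p_{i-1} + p_{i-2}, q_i = a_i*q_{i-1} + q_{i-2} with p_{-2}=0, p_{-1}=1, q_{-2}=1, q_{-1}=0:
  i=0: a_0=6, p_0 = 6*1 + 0 = 6, q_0 = 6*0 + 1 = 1.
  i=1: a_1=3, p_1 = 3*6 + 1 = 19, q_1 = 3*1 + 0 = 3.
  i=2: a_2=6, p_2 = 6*19 + 6 = 120, q_2 = 6*3 + 1 = 19.
  i=3: a_3=8, p_3 = 8*120 + 19 = 979, q_3 = 8*19 + 3 = 155.

6/1, 19/3, 120/19, 979/155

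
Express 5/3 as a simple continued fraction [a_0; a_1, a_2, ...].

[1; 1, 2]

Run the Euclidean algorithm on 5 and 3; the successive quotients are the partial quotients a_0, a_1, ... (each step inverts the fractional part left over by the previous one):
  5 = 1*3 + 2, so a_0 = 1.
  3 = 1*2 + 1, so a_1 = 1.
  2 = 2*1 + 0, so a_2 = 2.
The remainder reaches 0 after 3 divisions, so the expansion has 3 partial quotients, read off in order.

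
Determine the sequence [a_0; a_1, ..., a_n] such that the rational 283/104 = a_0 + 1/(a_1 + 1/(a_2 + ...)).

[2; 1, 2, 1, 1, 2, 2, 2]

Run the Euclidean algorithm on 283 and 104; the successive quotients are the partial quotients a_0, a_1, ... (each step inverts the fractional part left over by the previous one):
  283 = 2*104 + 75, so a_0 = 2.
  104 = 1*75 + 29, so a_1 = 1.
  75 = 2*29 + 17, so a_2 = 2.
  29 = 1*17 + 12, so a_3 = 1.
  17 = 1*12 + 5, so a_4 = 1.
  12 = 2*5 + 2, so a_5 = 2.
  5 = 2*2 + 1, so a_6 = 2.
  2 = 2*1 + 0, so a_7 = 2.
The remainder reaches 0 after 8 divisions, so the expansion has 8 partial quotients, read off in order.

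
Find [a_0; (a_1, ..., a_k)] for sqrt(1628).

[40; (2, 1, 6, 1, 2, 80)]

Write x_i = (sqrt(1628) + m_i)/d_i with (m_0, d_0) = (0, 1). a_0 = floor(sqrt(1628)) = 40, since 40^2 = 1600 <= 1628 < 1681 = 41^2.
Iterate m_{i+1} = d_i*a_i - m_i, d_{i+1} = (1628 - m_{i+1}^2)/d_i, a_{i+1} = floor((a_0 + m_{i+1})/d_{i+1}):
  m_1 = 1*40 - 0 = 40, d_1 = (1628 - 40^2)/1 = 28/1 = 28, a_1 = floor((40 + 40)/28) = 2.
  m_2 = 28*2 - 40 = 16, d_2 = (1628 - 16^2)/28 = 1372/28 = 49, a_2 = floor((40 + 16)/49) = 1.
  m_3 = 49*1 - 16 = 33, d_3 = (1628 - 33^2)/49 = 539/49 = 11, a_3 = floor((40 + 33)/11) = 6.
  m_4 = 11*6 - 33 = 33, d_4 = (1628 - 33^2)/11 = 539/11 = 49, a_4 = floor((40 + 33)/49) = 1.
  m_5 = 49*1 - 33 = 16, d_5 = (1628 - 16^2)/49 = 1372/49 = 28, a_5 = floor((40 + 16)/28) = 2.
  m_6 = 28*2 - 16 = 40, d_6 = (1628 - 40^2)/28 = 28/28 = 1, a_6 = floor((40 + 40)/1) = 80.
  m_7 = 1*80 - 40 = 40, d_7 = (1628 - 40^2)/1 = 28/1 = 28: (m_7, d_7) = (m_1, d_1) = (40, 28), so from here the quotients repeat a_1, ..., a_6; the period length is 6.
Hence the expansion of sqrt(1628) is a_0 = 40 followed by the repeating block 2, 1, 6, 1, 2, 80 (period 6).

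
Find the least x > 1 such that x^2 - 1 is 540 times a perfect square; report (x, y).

First expand sqrt(540) as a continued fraction. With x_i = (sqrt(540) + m_i)/d_i and (m_0, d_0) = (0, 1): a_0 = floor(sqrt(540)) = 23, since 23^2 = 529 <= 540 < 576 = 24^2.
Iterate m_{i+1} = d_i*a_i - m_i, d_{i+1} = (540 - m_{i+1}^2)/d_i, a_{i+1} = floor((a_0 + m_{i+1})/d_{i+1}):
  m_1 = 1*23 - 0 = 23, d_1 = (540 - 23^2)/1 = 11/1 = 11, a_1 = floor((23 + 23)/11) = 4.
  m_2 = 11*4 - 23 = 21, d_2 = (540 - 21^2)/11 = 99/11 = 9, a_2 = floor((23 + 21)/9) = 4.
  m_3 = 9*4 - 21 = 15, d_3 = (540 - 15^2)/9 = 315/9 = 35, a_3 = floor((23 + 15)/35) = 1.
  m_4 = 35*1 - 15 = 20, d_4 = (540 - 20^2)/35 = 140/35 = 4, a_4 = floor((23 + 20)/4) = 10.
  m_5 = 4*10 - 20 = 20, d_5 = (540 - 20^2)/4 = 140/4 = 35, a_5 = floor((23 + 20)/35) = 1.
  m_6 = 35*1 - 20 = 15, d_6 = (540 - 15^2)/35 = 315/35 = 9, a_6 = floor((23 + 15)/9) = 4.
  m_7 = 9*4 - 15 = 21, d_7 = (540 - 21^2)/9 = 99/9 = 11, a_7 = floor((23 + 21)/11) = 4.
  m_8 = 11*4 - 21 = 23, d_8 = (540 - 23^2)/11 = 11/11 = 1, a_8 = floor((23 + 23)/1) = 46.
  m_9 = 1*46 - 23 = 23, d_9 = (540 - 23^2)/1 = 11/1 = 11: (m_9, d_9) = (m_1, d_1) = (23, 11), so from here the quotients repeat a_1, ..., a_8; the period length is 8.
So sqrt(540) = [23; (4, 4, 1, 10, 1, 4, 4, 46)] with period length k = 8.
k is even, so the fundamental solution of x^2 - 540y^2 = 1 is (p_{k-1}, q_{k-1}) = (p_7, q_7); compute convergents through index 7.
Convergents (p_i = a_i*p_{i-1} + p_{i-2}, q_i = a_i*q_{i-1} + q_{i-2} with p_{-2}=0, p_{-1}=1, q_{-2}=1, q_{-1}=0):
  i=0: a_0=23, p_0 = 23*1 + 0 = 23, q_0 = 23*0 + 1 = 1.
  i=1: a_1=4, p_1 = 4*23 + 1 = 93, q_1 = 4*1 + 0 = 4.
  i=2: a_2=4, p_2 = 4*93 + 23 = 395, q_2 = 4*4 + 1 = 17.
  i=3: a_3=1, p_3 = 1*395 + 93 = 488, q_3 = 1*17 + 4 = 21.
  i=4: a_4=10, p_4 = 10*488 + 395 = 5275, q_4 = 10*21 + 17 = 227.
  i=5: a_5=1, p_5 = 1*5275 + 488 = 5763, q_5 = 1*227 + 21 = 248.
  i=6: a_6=4, p_6 = 4*5763 + 5275 = 28327, q_6 = 4*248 + 227 = 1219.
  i=7: a_7=4, p_7 = 4*28327 + 5763 = 119071, q_7 = 4*1219 + 248 = 5124.
Check: 119071^2 - 540*5124^2 = 14177903041 - 14177903040 = 1, so (x, y) = (119071, 5124) solves the equation, and by the theorem it is the least positive solution.

(x, y) = (119071, 5124)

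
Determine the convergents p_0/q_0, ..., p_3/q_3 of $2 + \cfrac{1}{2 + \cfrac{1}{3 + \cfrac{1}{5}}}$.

Using the convergent recurrence p_i = a_i*p_{i-1} + p_{i-2}, q_i = a_i*q_{i-1} + q_{i-2} with p_{-2}=0, p_{-1}=1, q_{-2}=1, q_{-1}=0:
  i=0: a_0=2, p_0 = 2*1 + 0 = 2, q_0 = 2*0 + 1 = 1.
  i=1: a_1=2, p_1 = 2*2 + 1 = 5, q_1 = 2*1 + 0 = 2.
  i=2: a_2=3, p_2 = 3*5 + 2 = 17, q_2 = 3*2 + 1 = 7.
  i=3: a_3=5, p_3 = 5*17 + 5 = 90, q_3 = 5*7 + 2 = 37.

2/1, 5/2, 17/7, 90/37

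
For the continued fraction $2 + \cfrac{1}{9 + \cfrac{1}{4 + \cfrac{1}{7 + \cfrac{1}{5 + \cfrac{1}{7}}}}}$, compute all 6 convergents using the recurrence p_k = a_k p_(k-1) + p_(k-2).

2/1, 19/9, 78/37, 565/268, 2903/1377, 20886/9907

Using the convergent recurrence p_i = a_i*p_{i-1} + p_{i-2}, q_i = a_i*q_{i-1} + q_{i-2} with p_{-2}=0, p_{-1}=1, q_{-2}=1, q_{-1}=0:
  i=0: a_0=2, p_0 = 2*1 + 0 = 2, q_0 = 2*0 + 1 = 1.
  i=1: a_1=9, p_1 = 9*2 + 1 = 19, q_1 = 9*1 + 0 = 9.
  i=2: a_2=4, p_2 = 4*19 + 2 = 78, q_2 = 4*9 + 1 = 37.
  i=3: a_3=7, p_3 = 7*78 + 19 = 565, q_3 = 7*37 + 9 = 268.
  i=4: a_4=5, p_4 = 5*565 + 78 = 2903, q_4 = 5*268 + 37 = 1377.
  i=5: a_5=7, p_5 = 7*2903 + 565 = 20886, q_5 = 7*1377 + 268 = 9907.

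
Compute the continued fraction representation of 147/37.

Run the Euclidean algorithm on 147 and 37; the successive quotients are the partial quotients a_0, a_1, ... (each step inverts the fractional part left over by the previous one):
  147 = 3*37 + 36, so a_0 = 3.
  37 = 1*36 + 1, so a_1 = 1.
  36 = 36*1 + 0, so a_2 = 36.
The remainder reaches 0 after 3 divisions, so the expansion has 3 partial quotients, read off in order.

[3; 1, 36]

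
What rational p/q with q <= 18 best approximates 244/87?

Expand x = 244/87 as a continued fraction with the Euclidean algorithm:
  244 = 2*87 + 70, so a_0 = 2.
  87 = 1*70 + 17, so a_1 = 1.
  70 = 4*17 + 2, so a_2 = 4.
  17 = 8*2 + 1, so a_3 = 8.
  2 = 2*1 + 0, so a_4 = 2.
so x = [2; 1, 4, 8, 2].
Convergents (p_i = a_i*p_{i-1} + p_{i-2}, q_i = a_i*q_{i-1} + q_{i-2} with p_{-2}=0, p_{-1}=1, q_{-2}=1, q_{-1}=0), until the denominator exceeds 18:
  i=0: a_0=2, p_0 = 2*1 + 0 = 2, q_0 = 2*0 + 1 = 1.
  i=1: a_1=1, p_1 = 1*2 + 1 = 3, q_1 = 1*1 + 0 = 1.
  i=2: a_2=4, p_2 = 4*3 + 2 = 14, q_2 = 4*1 + 1 = 5.
  i=3: a_3=8, p_3 = 8*14 + 3 = 115, q_3 = 8*5 + 1 = 41.
q_3 = 41 > 18, so the last convergent with denominator <= 18 is p_2/q_2 = 14/5.
The closest fraction with denominator <= 18 is either p_2/q_2 or the intermediate fraction (k*p_2 + p_1)/(k*q_2 + q_1) with the largest k >= 1 whose denominator stays <= 18; these approach x as k grows, and every other convergent or intermediate fraction in range is farther away.
Largest k: floor((18 - q_1)/q_2) = floor((18 - 1)/5) = 3.
That gives (3*14 + 3)/(3*5 + 1) = 45/16.
Compare the errors: |x - 14/5| = |244*5 - 14*87|/(87*5) = 2/435, and |x - 45/16| = |244*16 - 45*87|/(87*16) = 11/1392.
Cross-multiplying, 2*1392 = 2784 < 4785 = 11*435, so 2/435 is smaller: the convergent 14/5 is closer to x than 45/16.

14/5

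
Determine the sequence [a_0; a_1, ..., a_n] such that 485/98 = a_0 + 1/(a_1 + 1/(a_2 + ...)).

[4; 1, 18, 1, 1, 2]

Run the Euclidean algorithm on 485 and 98; the successive quotients are the partial quotients a_0, a_1, ... (each step inverts the fractional part left over by the previous one):
  485 = 4*98 + 93, so a_0 = 4.
  98 = 1*93 + 5, so a_1 = 1.
  93 = 18*5 + 3, so a_2 = 18.
  5 = 1*3 + 2, so a_3 = 1.
  3 = 1*2 + 1, so a_4 = 1.
  2 = 2*1 + 0, so a_5 = 2.
The remainder reaches 0 after 6 divisions, so the expansion has 6 partial quotients, read off in order.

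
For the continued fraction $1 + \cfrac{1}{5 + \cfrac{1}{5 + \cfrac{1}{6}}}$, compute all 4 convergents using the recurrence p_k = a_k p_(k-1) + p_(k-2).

1/1, 6/5, 31/26, 192/161

Using the convergent recurrence p_i = a_i*p_{i-1} + p_{i-2}, q_i = a_i*q_{i-1} + q_{i-2} with p_{-2}=0, p_{-1}=1, q_{-2}=1, q_{-1}=0:
  i=0: a_0=1, p_0 = 1*1 + 0 = 1, q_0 = 1*0 + 1 = 1.
  i=1: a_1=5, p_1 = 5*1 + 1 = 6, q_1 = 5*1 + 0 = 5.
  i=2: a_2=5, p_2 = 5*6 + 1 = 31, q_2 = 5*5 + 1 = 26.
  i=3: a_3=6, p_3 = 6*31 + 6 = 192, q_3 = 6*26 + 5 = 161.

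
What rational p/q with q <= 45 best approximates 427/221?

Expand x = 427/221 as a continued fraction with the Euclidean algorithm:
  427 = 1*221 + 206, so a_0 = 1.
  221 = 1*206 + 15, so a_1 = 1.
  206 = 13*15 + 11, so a_2 = 13.
  15 = 1*11 + 4, so a_3 = 1.
  11 = 2*4 + 3, so a_4 = 2.
  4 = 1*3 + 1, so a_5 = 1.
  3 = 3*1 + 0, so a_6 = 3.
so x = [1; 1, 13, 1, 2, 1, 3].
Convergents (p_i = a_i*p_{i-1} + p_{i-2}, q_i = a_i*q_{i-1} + q_{i-2} with p_{-2}=0, p_{-1}=1, q_{-2}=1, q_{-1}=0), until the denominator exceeds 45:
  i=0: a_0=1, p_0 = 1*1 + 0 = 1, q_0 = 1*0 + 1 = 1.
  i=1: a_1=1, p_1 = 1*1 + 1 = 2, q_1 = 1*1 + 0 = 1.
  i=2: a_2=13, p_2 = 13*2 + 1 = 27, q_2 = 13*1 + 1 = 14.
  i=3: a_3=1, p_3 = 1*27 + 2 = 29, q_3 = 1*14 + 1 = 15.
  i=4: a_4=2, p_4 = 2*29 + 27 = 85, q_4 = 2*15 + 14 = 44.
  i=5: a_5=1, p_5 = 1*85 + 29 = 114, q_5 = 1*44 + 15 = 59.
q_5 = 59 > 45, so the last convergent with denominator <= 45 is p_4/q_4 = 85/44.
The closest fraction with denominator <= 45 is either p_4/q_4 or the intermediate fraction (k*p_4 + p_3)/(k*q_4 + q_3) with the largest k >= 1 whose denominator stays <= 45; these approach x as k grows, and every other convergent or intermediate fraction in range is farther away.
Largest k: floor((45 - q_3)/q_4) = floor((45 - 15)/44) = 0.
Since k = 0, no intermediate fraction beyond p_4/q_4 has denominator <= 45, so the convergent 85/44 is the closest (its error is |427*44 - 85*221|/(221*44) = 3/9724).

85/44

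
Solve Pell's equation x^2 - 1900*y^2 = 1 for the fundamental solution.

(x, y) = (57799, 1326)

First expand sqrt(1900) as a continued fraction. With x_i = (sqrt(1900) + m_i)/d_i and (m_0, d_0) = (0, 1): a_0 = floor(sqrt(1900)) = 43, since 43^2 = 1849 <= 1900 < 1936 = 44^2.
Iterate m_{i+1} = d_i*a_i - m_i, d_{i+1} = (1900 - m_{i+1}^2)/d_i, a_{i+1} = floor((a_0 + m_{i+1})/d_{i+1}):
  m_1 = 1*43 - 0 = 43, d_1 = (1900 - 43^2)/1 = 51/1 = 51, a_1 = floor((43 + 43)/51) = 1.
  m_2 = 51*1 - 43 = 8, d_2 = (1900 - 8^2)/51 = 1836/51 = 36, a_2 = floor((43 + 8)/36) = 1.
  m_3 = 36*1 - 8 = 28, d_3 = (1900 - 28^2)/36 = 1116/36 = 31, a_3 = floor((43 + 28)/31) = 2.
  m_4 = 31*2 - 28 = 34, d_4 = (1900 - 34^2)/31 = 744/31 = 24, a_4 = floor((43 + 34)/24) = 3.
  m_5 = 24*3 - 34 = 38, d_5 = (1900 - 38^2)/24 = 456/24 = 19, a_5 = floor((43 + 38)/19) = 4.
  m_6 = 19*4 - 38 = 38, d_6 = (1900 - 38^2)/19 = 456/19 = 24, a_6 = floor((43 + 38)/24) = 3.
  m_7 = 24*3 - 38 = 34, d_7 = (1900 - 34^2)/24 = 744/24 = 31, a_7 = floor((43 + 34)/31) = 2.
  m_8 = 31*2 - 34 = 28, d_8 = (1900 - 28^2)/31 = 1116/31 = 36, a_8 = floor((43 + 28)/36) = 1.
  m_9 = 36*1 - 28 = 8, d_9 = (1900 - 8^2)/36 = 1836/36 = 51, a_9 = floor((43 + 8)/51) = 1.
  m_10 = 51*1 - 8 = 43, d_10 = (1900 - 43^2)/51 = 51/51 = 1, a_10 = floor((43 + 43)/1) = 86.
  m_11 = 1*86 - 43 = 43, d_11 = (1900 - 43^2)/1 = 51/1 = 51: (m_11, d_11) = (m_1, d_1) = (43, 51), so from here the quotients repeat a_1, ..., a_10; the period length is 10.
So sqrt(1900) = [43; (1, 1, 2, 3, 4, 3, 2, 1, 1, 86)] with period length k = 10.
k is even, so the fundamental solution of x^2 - 1900y^2 = 1 is (p_{k-1}, q_{k-1}) = (p_9, q_9); compute convergents through index 9.
Convergents (p_i = a_i*p_{i-1} + p_{i-2}, q_i = a_i*q_{i-1} + q_{i-2} with p_{-2}=0, p_{-1}=1, q_{-2}=1, q_{-1}=0):
  i=0: a_0=43, p_0 = 43*1 + 0 = 43, q_0 = 43*0 + 1 = 1.
  i=1: a_1=1, p_1 = 1*43 + 1 = 44, q_1 = 1*1 + 0 = 1.
  i=2: a_2=1, p_2 = 1*44 + 43 = 87, q_2 = 1*1 + 1 = 2.
  i=3: a_3=2, p_3 = 2*87 + 44 = 218, q_3 = 2*2 + 1 = 5.
  i=4: a_4=3, p_4 = 3*218 + 87 = 741, q_4 = 3*5 + 2 = 17.
  i=5: a_5=4, p_5 = 4*741 + 218 = 3182, q_5 = 4*17 + 5 = 73.
  i=6: a_6=3, p_6 = 3*3182 + 741 = 10287, q_6 = 3*73 + 17 = 236.
  i=7: a_7=2, p_7 = 2*10287 + 3182 = 23756, q_7 = 2*236 + 73 = 545.
  i=8: a_8=1, p_8 = 1*23756 + 10287 = 34043, q_8 = 1*545 + 236 = 781.
  i=9: a_9=1, p_9 = 1*34043 + 23756 = 57799, q_9 = 1*781 + 545 = 1326.
Check: 57799^2 - 1900*1326^2 = 3340724401 - 3340724400 = 1, so (x, y) = (57799, 1326) solves the equation, and by the theorem it is the least positive solution.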